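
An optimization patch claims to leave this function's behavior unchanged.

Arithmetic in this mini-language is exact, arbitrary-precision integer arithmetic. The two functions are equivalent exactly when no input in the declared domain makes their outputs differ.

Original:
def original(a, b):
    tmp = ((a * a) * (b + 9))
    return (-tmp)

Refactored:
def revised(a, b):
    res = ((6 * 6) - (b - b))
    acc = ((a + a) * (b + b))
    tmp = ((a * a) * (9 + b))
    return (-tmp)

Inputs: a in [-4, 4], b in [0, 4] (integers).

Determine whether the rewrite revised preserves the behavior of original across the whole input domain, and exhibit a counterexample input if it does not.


Differences: arithmetic usage differs; local variable names differ; statement counts differ; constant usage differs — yet all 45 inputs agree.
verdict: equivalent


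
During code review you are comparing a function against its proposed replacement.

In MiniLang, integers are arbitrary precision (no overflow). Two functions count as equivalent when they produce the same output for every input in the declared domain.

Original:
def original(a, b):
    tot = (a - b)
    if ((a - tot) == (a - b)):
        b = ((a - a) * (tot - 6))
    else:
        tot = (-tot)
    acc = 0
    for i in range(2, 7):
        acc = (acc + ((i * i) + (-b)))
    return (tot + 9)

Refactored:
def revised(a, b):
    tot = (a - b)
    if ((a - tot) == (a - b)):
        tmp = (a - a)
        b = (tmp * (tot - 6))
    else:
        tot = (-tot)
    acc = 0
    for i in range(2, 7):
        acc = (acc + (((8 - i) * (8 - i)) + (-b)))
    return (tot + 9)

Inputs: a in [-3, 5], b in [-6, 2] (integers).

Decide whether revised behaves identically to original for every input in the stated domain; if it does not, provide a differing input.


Changes here: constant usage differs; local variable names differ; statement counts differ; arithmetic usage differs; the full 81-point sweep finds no disagreement.
verdict: equivalent


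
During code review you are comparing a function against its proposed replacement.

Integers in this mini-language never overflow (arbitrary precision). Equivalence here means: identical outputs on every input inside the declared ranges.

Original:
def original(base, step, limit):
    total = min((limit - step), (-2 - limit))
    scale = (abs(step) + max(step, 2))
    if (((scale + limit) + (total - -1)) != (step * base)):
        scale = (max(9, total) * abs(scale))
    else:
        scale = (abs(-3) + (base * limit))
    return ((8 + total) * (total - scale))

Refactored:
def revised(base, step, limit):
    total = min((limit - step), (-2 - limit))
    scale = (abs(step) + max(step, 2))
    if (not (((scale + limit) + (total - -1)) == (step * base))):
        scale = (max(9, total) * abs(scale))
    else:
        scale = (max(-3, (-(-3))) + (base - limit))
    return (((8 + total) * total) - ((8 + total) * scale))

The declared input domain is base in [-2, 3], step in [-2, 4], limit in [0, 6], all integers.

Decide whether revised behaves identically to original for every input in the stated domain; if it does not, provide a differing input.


These are not equivalent — on base=-2, step=-1, limit=0 the outputs split (-30 vs -18).
original: total := -2 | scale := 3 | (((scale + limit) + (total - -1)) != (step * base)): false | scale := 3 | result -30
revised: total := -2 | scale := 3 | (not (((scale + limit) + (total - -1)) == (step * base))): false | scale := 1 | result -18
verdict: not equivalent; witness: base=-2, step=-1, limit=0


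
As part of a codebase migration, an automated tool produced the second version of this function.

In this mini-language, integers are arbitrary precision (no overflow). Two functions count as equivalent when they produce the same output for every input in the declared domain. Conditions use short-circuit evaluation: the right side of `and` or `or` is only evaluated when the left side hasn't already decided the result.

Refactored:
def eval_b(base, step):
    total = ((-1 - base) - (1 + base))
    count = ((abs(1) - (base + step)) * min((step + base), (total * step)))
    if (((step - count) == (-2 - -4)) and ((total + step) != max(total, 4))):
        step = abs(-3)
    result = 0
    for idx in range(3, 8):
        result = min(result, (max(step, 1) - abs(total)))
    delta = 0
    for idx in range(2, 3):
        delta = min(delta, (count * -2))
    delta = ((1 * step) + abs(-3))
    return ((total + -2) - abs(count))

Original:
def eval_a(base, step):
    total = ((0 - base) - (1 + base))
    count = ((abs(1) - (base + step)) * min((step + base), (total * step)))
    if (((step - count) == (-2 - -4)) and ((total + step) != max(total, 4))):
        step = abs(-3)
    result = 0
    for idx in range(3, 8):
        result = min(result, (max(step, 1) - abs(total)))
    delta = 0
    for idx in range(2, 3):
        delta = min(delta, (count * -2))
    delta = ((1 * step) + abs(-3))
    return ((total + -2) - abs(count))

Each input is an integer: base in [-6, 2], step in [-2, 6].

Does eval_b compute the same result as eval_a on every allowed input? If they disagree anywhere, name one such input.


base=-6, step=-2 yields -189 from eval_a but -172 from eval_b.
verdict: not equivalent; witness: base=-6, step=-2


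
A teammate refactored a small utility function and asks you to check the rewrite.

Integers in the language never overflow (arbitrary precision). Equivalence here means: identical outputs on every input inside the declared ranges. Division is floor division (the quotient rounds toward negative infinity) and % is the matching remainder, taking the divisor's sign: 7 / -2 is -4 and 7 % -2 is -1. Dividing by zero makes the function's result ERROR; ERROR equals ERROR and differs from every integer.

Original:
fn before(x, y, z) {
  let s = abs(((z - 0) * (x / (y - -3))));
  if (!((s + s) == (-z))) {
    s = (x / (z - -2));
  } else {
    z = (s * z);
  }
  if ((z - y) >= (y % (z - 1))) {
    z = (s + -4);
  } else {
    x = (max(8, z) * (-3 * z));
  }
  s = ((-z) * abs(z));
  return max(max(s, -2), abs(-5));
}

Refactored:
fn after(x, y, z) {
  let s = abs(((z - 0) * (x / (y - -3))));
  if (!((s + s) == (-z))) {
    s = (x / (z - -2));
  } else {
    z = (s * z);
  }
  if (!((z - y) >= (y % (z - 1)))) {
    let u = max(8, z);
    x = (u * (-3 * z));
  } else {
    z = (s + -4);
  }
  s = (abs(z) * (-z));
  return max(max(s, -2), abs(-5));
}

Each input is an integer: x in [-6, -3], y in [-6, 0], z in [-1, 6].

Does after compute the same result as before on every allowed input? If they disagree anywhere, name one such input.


Equivalent — the differences include boolean connective usage differs; and local variable names differ; and statement counts differ, yet no declared input distinguishes the two.
As a probe, take x=-3, y=0, z=3: before runs s=3, then (!((s + s) == (-z))) is true, then s=-1, then ((z - y) >= (y % (z - 1))) is true, then z=-5, then s=25, then returns 25; after runs s=3, then (!((s + s) == (-z))) is true, then s=-1, then (!((z - y) >= (y % (z - 1)))) is false, then z=-5, then s=25, then returns 25; both end at 25.
An exhaustive pass over the 224 declared inputs shows identical outputs.
verdict: equivalent


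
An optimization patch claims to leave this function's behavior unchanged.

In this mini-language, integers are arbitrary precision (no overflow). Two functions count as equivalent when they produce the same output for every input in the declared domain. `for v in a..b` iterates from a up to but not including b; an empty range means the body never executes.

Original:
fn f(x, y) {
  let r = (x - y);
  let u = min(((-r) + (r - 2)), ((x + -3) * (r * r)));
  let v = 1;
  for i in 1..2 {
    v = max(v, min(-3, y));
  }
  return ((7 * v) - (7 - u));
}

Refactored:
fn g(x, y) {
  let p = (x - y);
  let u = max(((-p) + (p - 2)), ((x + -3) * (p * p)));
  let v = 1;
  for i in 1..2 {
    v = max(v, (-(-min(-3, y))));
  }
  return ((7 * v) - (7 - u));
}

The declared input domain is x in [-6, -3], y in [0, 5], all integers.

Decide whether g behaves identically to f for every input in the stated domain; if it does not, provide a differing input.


Not equivalent: x=-6, y=0 separates them (-324 vs -2).
f: r = -6; u = -324; v = 1; [i=1]; v = 1; return -324
g: p = -6; u = -2; v = 1; [i=1]; v = 1; return -2
verdict: not equivalent; witness: x=-6, y=0


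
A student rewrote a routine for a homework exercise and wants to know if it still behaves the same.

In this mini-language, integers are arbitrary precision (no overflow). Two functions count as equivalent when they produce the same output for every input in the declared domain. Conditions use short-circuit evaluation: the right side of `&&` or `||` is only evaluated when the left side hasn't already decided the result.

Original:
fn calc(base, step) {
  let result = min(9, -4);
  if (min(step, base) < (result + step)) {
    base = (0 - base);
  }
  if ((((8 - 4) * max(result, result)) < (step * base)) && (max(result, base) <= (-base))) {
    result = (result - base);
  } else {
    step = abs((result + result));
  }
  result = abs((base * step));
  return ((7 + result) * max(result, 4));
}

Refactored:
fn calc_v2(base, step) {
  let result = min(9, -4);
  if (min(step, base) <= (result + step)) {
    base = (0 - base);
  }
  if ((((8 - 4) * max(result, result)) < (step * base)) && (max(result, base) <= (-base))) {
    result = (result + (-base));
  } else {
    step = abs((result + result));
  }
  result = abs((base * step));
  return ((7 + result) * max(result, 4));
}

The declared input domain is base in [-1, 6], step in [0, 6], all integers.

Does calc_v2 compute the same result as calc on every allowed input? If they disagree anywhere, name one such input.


Consider the input base=-1, step=3.
calc: result becomes -4; next (min(step, base) < (result + step)) evaluates to false; next ((((8 - 4) * max(result, result)) < (step * base)) && (max(result, base) <= (-base))) evaluates to true; next result becomes -3; next result becomes 3; next final value 40
calc_v2: result becomes -4; next (min(step, base) <= (result + step)) evaluates to true; next base becomes 1; next ((((8 - 4) * max(result, result)) < (step * base)) && (max(result, base) <= (-base))) evaluates to false; next step becomes 8; next result becomes 8; next final value 120
40 vs 120 — the two versions disagree here.
verdict: not equivalent; witness: base=-1, step=3


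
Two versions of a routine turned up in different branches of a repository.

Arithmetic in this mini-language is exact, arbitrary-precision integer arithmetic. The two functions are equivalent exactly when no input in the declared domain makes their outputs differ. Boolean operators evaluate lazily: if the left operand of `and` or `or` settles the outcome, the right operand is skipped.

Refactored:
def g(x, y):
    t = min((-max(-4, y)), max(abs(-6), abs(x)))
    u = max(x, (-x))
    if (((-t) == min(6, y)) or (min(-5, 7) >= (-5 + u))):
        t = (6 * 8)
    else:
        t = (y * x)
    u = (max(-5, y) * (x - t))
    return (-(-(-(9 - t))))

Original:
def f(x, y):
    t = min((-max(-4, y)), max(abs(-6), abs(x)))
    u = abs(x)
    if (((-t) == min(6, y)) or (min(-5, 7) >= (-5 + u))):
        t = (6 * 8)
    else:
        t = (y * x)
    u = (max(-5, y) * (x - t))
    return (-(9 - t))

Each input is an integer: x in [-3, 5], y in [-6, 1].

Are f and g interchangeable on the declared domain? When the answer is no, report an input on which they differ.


Changes here: min/max/abs usage differs; the full 72-point sweep finds no disagreement.
verdict: equivalent


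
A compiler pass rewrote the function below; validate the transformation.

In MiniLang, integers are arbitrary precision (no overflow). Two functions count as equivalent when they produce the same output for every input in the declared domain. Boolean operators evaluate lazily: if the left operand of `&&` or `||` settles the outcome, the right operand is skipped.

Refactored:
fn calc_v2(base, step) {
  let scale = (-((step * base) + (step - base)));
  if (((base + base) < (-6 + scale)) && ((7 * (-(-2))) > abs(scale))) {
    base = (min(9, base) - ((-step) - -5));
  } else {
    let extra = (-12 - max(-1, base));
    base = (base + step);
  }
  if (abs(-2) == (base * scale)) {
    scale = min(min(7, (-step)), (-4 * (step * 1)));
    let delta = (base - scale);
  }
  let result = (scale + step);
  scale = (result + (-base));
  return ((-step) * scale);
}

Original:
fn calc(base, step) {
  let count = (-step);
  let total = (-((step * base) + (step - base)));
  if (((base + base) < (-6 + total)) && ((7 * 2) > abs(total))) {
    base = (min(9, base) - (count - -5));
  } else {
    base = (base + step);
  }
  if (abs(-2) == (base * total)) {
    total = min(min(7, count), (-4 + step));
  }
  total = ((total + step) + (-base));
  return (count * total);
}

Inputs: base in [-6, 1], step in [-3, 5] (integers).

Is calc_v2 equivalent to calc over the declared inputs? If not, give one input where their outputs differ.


Not equivalent: base=-3, step=1 separates them (0 vs 1).
calc: count=-1, then total=-1, then (((base + base) < (-6 + total)) && ((7 * 2) > abs(total))) is false, then base=-2, then (abs(-2) == (base * total)) is true, then total=-3, then total=0, then returns 0
calc_v2: scale=-1, then (((base + base) < (-6 + scale)) && ((7 * (-(-2))) > abs(scale))) is false, then extra=-11, then base=-2, then (abs(-2) == (base * scale)) is true, then scale=-4, then delta=2, then result=-3, then scale=-1, then returns 1
verdict: not equivalent; witness: base=-3, step=1


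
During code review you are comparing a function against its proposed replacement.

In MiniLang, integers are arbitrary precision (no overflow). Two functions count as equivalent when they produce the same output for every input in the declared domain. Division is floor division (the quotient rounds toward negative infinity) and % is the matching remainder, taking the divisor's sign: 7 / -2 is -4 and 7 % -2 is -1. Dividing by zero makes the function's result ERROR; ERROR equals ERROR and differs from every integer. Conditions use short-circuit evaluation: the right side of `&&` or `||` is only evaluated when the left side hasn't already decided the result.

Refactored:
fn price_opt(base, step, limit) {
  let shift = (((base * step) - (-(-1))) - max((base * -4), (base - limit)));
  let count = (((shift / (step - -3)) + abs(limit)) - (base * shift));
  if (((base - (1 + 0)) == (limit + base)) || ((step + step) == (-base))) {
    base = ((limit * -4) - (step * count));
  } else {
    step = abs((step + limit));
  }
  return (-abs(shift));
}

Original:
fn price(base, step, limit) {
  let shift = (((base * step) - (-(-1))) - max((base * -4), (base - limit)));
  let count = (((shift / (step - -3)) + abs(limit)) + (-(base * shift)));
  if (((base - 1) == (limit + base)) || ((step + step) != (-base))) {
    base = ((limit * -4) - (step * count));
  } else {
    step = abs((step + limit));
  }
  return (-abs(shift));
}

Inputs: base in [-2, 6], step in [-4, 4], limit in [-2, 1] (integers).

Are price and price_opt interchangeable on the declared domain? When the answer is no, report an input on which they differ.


The suspicious edit (`((step + step) != (-base))` became `((step + step) == (-base))`) never changes the result for any input inside the declared domain.
Tracing base=3, step=0, limit=-2: price: shift becomes -6; next count becomes 18; next (((base - 1) == (limit + base)) || ((step + step) != (-base))) evaluates to true; next base becomes 8; next final value -6 | price_opt: shift becomes -6; next count becomes 18; next (((base - (1 + 0)) == (limit + base)) || ((step + step) == (-base))) evaluates to false; next step becomes 2; next final value -6 — matching result -6.
Across all 324 domain points the two functions coincide.
verdict: equivalent


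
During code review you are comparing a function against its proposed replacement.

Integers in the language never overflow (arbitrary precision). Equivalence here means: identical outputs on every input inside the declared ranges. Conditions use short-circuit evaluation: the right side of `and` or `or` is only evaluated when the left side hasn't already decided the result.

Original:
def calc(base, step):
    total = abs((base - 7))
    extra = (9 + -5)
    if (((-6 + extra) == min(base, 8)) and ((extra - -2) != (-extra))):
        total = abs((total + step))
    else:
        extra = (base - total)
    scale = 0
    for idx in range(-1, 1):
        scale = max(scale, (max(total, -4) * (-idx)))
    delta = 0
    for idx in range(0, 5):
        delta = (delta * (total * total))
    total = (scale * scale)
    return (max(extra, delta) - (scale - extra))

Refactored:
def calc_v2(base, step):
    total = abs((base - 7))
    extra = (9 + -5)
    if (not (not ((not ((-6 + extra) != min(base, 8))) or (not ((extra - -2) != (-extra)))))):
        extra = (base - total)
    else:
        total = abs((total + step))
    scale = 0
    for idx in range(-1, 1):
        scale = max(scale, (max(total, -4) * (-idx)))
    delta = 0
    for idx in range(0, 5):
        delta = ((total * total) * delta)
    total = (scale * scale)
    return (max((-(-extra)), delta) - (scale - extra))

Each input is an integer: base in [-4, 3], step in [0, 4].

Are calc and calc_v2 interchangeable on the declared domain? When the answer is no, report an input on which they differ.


Not equivalent: base=-4, step=0 separates them (-26 vs -3).
calc: total becomes 11; next extra becomes 4; next (((-6 + extra) == min(base, 8)) and ((extra - -2) != (-extra))) evaluates to false; next extra becomes -15; next scale becomes 0; next at idx=-1:; next scale becomes 11; next at idx=0:; next scale becomes 11; next delta becomes 0; next at idx=0:; next delta becomes 0; next at idx=1:; next delta becomes 0; next at idx=2:; next delta becomes 0; next at idx=3:; next delta becomes 0; next at idx=4:; next delta becomes 0; next total becomes 121; next final value -26
calc_v2: total becomes 11; next extra becomes 4; next (not (not ((not ((-6 + extra) != min(base, 8))) or (not ((extra - -2) != (-extra)))))) evaluates to false; next total becomes 11; next scale becomes 0; next at idx=-1:; next scale becomes 11; next at idx=0:; next scale becomes 11; next delta becomes 0; next at idx=0:; next delta becomes 0; next at idx=1:; next delta becomes 0; next at idx=2:; next delta becomes 0; next at idx=3:; next delta becomes 0; next at idx=4:; next delta becomes 0; next total becomes 121; next final value -3
verdict: not equivalent; witness: base=-4, step=0


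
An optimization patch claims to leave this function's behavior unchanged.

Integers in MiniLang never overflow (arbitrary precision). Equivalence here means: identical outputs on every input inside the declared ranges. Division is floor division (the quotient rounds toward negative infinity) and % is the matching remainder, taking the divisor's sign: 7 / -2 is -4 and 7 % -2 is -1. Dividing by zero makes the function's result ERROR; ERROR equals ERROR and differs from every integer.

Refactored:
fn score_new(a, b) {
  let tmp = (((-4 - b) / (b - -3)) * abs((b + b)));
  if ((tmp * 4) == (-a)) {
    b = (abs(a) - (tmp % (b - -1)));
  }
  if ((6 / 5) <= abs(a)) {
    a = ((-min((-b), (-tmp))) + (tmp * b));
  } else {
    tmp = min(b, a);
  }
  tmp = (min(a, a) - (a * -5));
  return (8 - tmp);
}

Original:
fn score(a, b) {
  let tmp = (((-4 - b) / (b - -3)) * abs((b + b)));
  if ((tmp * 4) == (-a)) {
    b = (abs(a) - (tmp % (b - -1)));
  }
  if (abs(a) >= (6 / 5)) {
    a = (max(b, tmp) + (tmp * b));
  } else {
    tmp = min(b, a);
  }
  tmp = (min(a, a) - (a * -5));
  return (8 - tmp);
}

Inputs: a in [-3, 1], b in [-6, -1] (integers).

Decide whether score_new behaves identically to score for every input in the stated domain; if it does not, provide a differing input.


Equivalent — the differences include comparison usage differs, and min/max/abs usage differs, yet no declared input distinguishes the two.
One worked example (a=-1, b=-4) — score: tmp becomes 0; next ((tmp * 4) == (-a)) evaluates to false; next (abs(a) >= (6 / 5)) evaluates to true; next a becomes 0; next tmp becomes 0; next final value 8; score_new: tmp becomes 0; next ((tmp * 4) == (-a)) evaluates to false; next ((6 / 5) <= abs(a)) evaluates to true; next a becomes 0; next tmp becomes 0; next final value 8; agreement on 8.
Checked all 30 inputs in the declared domain: the outputs agree on every one.
verdict: equivalent


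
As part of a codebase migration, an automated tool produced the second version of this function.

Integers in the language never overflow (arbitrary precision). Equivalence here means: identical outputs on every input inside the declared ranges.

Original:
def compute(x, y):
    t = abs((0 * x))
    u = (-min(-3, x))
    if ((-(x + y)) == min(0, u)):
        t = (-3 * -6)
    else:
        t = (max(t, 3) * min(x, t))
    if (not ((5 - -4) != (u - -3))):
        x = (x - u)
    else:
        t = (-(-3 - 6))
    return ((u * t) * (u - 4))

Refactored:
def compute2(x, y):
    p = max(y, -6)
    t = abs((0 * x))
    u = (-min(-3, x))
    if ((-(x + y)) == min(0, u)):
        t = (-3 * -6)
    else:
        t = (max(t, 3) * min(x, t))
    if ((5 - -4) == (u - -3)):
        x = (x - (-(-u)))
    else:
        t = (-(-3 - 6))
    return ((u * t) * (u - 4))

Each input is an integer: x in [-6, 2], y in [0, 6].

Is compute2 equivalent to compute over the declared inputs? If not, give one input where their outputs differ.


Equivalent. The diff adds an assignment to `p` whose value nothing reads, which nothing downstream consumes.
Every one of the 63 inputs gives matching results.
Tracing x=-2, y=4: compute: t = 0; u = 3; ((-(x + y)) == min(0, u)) -> false; t = -6; (not ((5 - -4) != (u - -3))) -> false; t = 9; return -27 | compute2: p = 4; t = 0; u = 3; ((-(x + y)) == min(0, u)) -> false; t = -6; ((5 - -4) == (u - -3)) -> false; t = 9; return -27 — matching result -27.
verdict: equivalent


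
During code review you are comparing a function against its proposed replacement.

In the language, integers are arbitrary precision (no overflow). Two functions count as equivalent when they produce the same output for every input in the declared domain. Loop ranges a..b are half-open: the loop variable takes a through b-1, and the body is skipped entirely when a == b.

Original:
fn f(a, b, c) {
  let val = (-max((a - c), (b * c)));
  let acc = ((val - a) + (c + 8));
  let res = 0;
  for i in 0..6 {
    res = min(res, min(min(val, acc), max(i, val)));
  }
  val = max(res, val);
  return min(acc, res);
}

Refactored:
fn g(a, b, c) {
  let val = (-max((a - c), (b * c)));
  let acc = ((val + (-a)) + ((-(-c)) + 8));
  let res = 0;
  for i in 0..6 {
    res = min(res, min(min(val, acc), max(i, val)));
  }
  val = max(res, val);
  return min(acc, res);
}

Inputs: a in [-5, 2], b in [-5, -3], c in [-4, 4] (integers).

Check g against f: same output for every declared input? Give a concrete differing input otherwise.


The two are interchangeable: arithmetic usage differs, and every declared input agrees.
Spot check at a=-4, b=-3, c=1 — f: val becomes 3; next acc becomes 16; next res becomes 0; next at i=0:; next res becomes 0; next at i=1:; next res becomes 0; next at i=2:; next res becomes 0; next at i=3:; next res becomes 0; next at i=4:; next res becomes 0; next at i=5:; next res becomes 0; next val becomes 3; next final value 0. g: val becomes 3; next acc becomes 16; next res becomes 0; next at i=0:; next res becomes 0; next at i=1:; next res becomes 0; next at i=2:; next res becomes 0; next at i=3:; next res becomes 0; next at i=4:; next res becomes 0; next at i=5:; next res becomes 0; next val becomes 3; next final value 0. Both give 0.
An exhaustive pass over the 216 declared inputs shows identical outputs.
verdict: equivalent


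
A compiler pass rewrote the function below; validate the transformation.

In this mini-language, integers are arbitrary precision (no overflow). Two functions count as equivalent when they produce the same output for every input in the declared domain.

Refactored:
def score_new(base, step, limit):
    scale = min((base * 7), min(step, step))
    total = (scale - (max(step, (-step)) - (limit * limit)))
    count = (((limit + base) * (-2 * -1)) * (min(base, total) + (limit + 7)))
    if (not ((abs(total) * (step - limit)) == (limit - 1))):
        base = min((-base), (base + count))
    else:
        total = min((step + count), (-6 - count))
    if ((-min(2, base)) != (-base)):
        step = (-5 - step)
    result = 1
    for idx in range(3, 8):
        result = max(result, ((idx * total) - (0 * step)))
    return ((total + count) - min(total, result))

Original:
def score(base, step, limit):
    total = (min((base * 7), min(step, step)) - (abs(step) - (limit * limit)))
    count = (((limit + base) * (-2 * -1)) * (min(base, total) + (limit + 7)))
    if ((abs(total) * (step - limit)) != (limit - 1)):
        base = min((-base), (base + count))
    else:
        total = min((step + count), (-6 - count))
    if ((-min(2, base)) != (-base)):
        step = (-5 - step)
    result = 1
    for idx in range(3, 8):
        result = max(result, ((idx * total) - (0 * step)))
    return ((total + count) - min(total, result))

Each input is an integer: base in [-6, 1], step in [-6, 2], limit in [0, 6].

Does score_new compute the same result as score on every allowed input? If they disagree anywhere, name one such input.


The two versions differ — the changes include boolean connective usage differs, local variable names differ, statement counts differ, comparison usage differs, min/max/abs usage differs.
One worked example (base=-2, step=-4, limit=4) — score: total becomes -2; next count becomes 36; next ((abs(total) * (step - limit)) != (limit - 1)) evaluates to true; next base becomes 2; next ((-min(2, base)) != (-base)) evaluates to false; next result becomes 1; next at idx=3:; next result becomes 1; next at idx=4:; next result becomes 1; next at idx=5:; next result becomes 1; next at idx=6:; next result becomes 1; next at idx=7:; next result becomes 1; next final value 36; score_new: scale becomes -14; next total becomes -2; next count becomes 36; next (not ((abs(total) * (step - limit)) == (limit - 1))) evaluates to true; next base becomes 2; next ((-min(2, base)) != (-base)) evaluates to false; next result becomes 1; next at idx=3:; next result becomes 1; next at idx=4:; next result becomes 1; next at idx=5:; next result becomes 1; next at idx=6:; next result becomes 1; next at idx=7:; next result becomes 1; next final value 36; agreement on 36.
Every one of the 504 inputs gives matching results.
verdict: equivalent


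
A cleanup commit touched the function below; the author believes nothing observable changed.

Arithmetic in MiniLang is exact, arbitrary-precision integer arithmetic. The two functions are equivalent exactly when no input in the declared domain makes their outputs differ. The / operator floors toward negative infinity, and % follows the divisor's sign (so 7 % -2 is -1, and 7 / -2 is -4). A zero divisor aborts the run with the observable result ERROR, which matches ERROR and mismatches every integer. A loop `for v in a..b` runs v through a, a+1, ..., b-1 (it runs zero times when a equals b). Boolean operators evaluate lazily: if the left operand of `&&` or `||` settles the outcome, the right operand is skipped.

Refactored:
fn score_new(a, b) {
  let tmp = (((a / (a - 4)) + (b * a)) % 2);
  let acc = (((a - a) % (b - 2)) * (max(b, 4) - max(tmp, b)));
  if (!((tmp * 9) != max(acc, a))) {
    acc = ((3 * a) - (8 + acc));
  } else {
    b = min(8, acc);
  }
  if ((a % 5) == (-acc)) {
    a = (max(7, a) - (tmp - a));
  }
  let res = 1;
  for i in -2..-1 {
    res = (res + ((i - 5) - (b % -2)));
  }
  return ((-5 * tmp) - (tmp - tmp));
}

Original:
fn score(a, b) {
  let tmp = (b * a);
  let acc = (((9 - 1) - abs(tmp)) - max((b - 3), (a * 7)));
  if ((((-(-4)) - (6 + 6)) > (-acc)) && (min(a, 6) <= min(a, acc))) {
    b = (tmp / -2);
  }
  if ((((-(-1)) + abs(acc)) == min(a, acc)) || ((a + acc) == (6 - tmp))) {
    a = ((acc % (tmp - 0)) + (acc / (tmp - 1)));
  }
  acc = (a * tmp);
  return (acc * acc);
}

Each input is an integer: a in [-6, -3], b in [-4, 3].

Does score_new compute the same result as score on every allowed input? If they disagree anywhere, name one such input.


The rewrite breaks on a=-6, b=-4, where the results are 20736 and 0.
score: tmp becomes 24; next acc becomes -9; next ((((-(-4)) - (6 + 6)) > (-acc)) && (min(a, 6) <= min(a, acc))) evaluates to false; next ((((-(-1)) + abs(acc)) == min(a, acc)) || ((a + acc) == (6 - tmp))) evaluates to false; next acc becomes -144; next final value 20736
score_new: tmp becomes 0; next acc becomes 0; next (!((tmp * 9) != max(acc, a))) evaluates to true; next acc becomes -26; next ((a % 5) == (-acc)) evaluates to false; next res becomes 1; next at i=-2:; next res becomes -6; next final value 0
verdict: not equivalent; witness: a=-6, b=-4


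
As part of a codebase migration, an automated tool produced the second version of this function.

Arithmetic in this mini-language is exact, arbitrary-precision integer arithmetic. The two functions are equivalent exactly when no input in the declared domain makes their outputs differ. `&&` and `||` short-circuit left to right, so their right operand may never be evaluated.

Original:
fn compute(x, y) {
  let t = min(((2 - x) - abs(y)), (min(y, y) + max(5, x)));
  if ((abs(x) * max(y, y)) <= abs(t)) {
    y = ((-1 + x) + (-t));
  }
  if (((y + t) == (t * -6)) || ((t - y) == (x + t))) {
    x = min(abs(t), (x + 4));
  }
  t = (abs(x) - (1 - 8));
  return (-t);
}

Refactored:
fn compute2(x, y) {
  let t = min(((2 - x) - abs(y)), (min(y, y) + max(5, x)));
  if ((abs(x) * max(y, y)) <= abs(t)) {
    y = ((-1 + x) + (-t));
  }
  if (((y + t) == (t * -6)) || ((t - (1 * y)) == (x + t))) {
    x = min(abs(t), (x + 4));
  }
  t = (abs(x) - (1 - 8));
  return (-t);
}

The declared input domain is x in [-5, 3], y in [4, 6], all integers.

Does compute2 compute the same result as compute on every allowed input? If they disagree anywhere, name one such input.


Behavior is preserved: although arithmetic usage differs; also constant usage differs, the outputs never diverge.
Spot check at x=-2, y=4 — compute: t=0, then ((abs(x) * max(y, y)) <= abs(t)) is false, then (((y + t) == (t * -6)) || ((t - y) == (x + t))) is false, then t=9, then returns -9. compute2: t=0, then ((abs(x) * max(y, y)) <= abs(t)) is false, then (((y + t) == (t * -6)) || ((t - (1 * y)) == (x + t))) is false, then t=9, then returns -9. Both give -9.
Checked all 27 inputs in the declared domain: the outputs agree on every one.
verdict: equivalent


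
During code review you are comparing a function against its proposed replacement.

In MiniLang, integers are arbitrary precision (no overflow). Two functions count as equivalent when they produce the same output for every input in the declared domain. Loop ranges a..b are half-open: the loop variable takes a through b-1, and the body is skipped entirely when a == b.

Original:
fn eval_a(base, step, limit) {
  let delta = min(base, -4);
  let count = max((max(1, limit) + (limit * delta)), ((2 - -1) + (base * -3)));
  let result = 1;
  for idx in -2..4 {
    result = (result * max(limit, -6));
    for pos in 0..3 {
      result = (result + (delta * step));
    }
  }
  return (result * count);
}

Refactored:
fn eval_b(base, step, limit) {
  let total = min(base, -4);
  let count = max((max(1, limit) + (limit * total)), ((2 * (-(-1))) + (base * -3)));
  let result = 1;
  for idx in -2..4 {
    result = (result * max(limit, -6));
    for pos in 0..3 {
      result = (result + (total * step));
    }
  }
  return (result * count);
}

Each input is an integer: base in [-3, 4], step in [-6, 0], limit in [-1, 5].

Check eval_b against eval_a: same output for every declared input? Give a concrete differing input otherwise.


Try base=-3, step=-6, limit=-1.
eval_a: delta := -4 | count := 12 | result := 1 | iter idx=-2: | result := -1 | iter pos=0: | result := 23 | iter pos=1: | result := 47 | iter pos=2: | result := 71 | iter idx=-1: | result := -71 | iter pos=0: | result := -47 | iter pos=1: | result := -23 | iter pos=2: | result := 1 | iter idx=0: | result := -1 | iter pos=0: | result := 23 | iter pos=1: | result := 47 | iter pos=2: | result := 71 | iter idx=1: | result := -71 | iter pos=0: | result := -47 | iter pos=1: | result := -23 | iter pos=2: | result := 1 | iter idx=2: | result := -1 | iter pos=0: | result := 23 | iter pos=1: | result := 47 | iter pos=2: | result := 71 | iter idx=3: | result := -71 | iter pos=0: | result := -47 | iter pos=1: | result := -23 | iter pos=2: | result := 1 | result 12
eval_b: total := -4 | count := 11 | result := 1 | iter idx=-2: | result := -1 | iter pos=0: | result := 23 | iter pos=1: | result := 47 | iter pos=2: | result := 71 | iter idx=-1: | result := -71 | iter pos=0: | result := -47 | iter pos=1: | result := -23 | iter pos=2: | result := 1 | iter idx=0: | result := -1 | iter pos=0: | result := 23 | iter pos=1: | result := 47 | iter pos=2: | result := 71 | iter idx=1: | result := -71 | iter pos=0: | result := -47 | iter pos=1: | result := -23 | iter pos=2: | result := 1 | iter idx=2: | result := -1 | iter pos=0: | result := 23 | iter pos=1: | result := 47 | iter pos=2: | result := 71 | iter idx=3: | result := -71 | iter pos=0: | result := -47 | iter pos=1: | result := -23 | iter pos=2: | result := 1 | result 11
12 against 11: the behavior changed.
verdict: not equivalent; witness: base=-3, step=-6, limit=-1


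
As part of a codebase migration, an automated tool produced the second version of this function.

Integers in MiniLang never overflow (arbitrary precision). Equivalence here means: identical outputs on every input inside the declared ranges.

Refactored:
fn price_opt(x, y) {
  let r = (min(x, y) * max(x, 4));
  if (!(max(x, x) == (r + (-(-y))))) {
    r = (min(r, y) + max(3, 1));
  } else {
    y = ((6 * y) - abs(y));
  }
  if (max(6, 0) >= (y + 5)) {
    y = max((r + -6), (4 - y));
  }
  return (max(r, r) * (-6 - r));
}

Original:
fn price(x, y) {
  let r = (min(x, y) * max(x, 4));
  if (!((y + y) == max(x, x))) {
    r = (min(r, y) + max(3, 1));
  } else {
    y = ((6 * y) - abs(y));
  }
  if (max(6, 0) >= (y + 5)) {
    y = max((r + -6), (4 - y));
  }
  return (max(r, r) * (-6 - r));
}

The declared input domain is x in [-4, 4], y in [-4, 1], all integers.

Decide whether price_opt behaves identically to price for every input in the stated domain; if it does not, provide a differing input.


These are not equivalent — on x=-4, y=-2 the outputs split (-160 vs -91).
price: r=-16, then (!((y + y) == max(x, x))) is false, then y=-14, then (max(6, 0) >= (y + 5)) is true, then y=18, then returns -160
price_opt: r=-16, then (!(max(x, x) == (r + (-(-y))))) is true, then r=-13, then (max(6, 0) >= (y + 5)) is true, then y=6, then returns -91
verdict: not equivalent; witness: x=-4, y=-2


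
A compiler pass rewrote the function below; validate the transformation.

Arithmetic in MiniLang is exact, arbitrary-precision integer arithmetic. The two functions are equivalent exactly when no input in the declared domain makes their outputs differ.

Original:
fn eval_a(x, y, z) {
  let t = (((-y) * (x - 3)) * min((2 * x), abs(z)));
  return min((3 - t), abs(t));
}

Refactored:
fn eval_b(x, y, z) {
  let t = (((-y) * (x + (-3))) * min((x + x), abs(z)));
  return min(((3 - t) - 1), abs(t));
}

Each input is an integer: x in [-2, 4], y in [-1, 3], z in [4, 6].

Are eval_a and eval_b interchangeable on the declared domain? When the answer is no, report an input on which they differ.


There is a counterexample at x=-2, y=-1, z=4: -17 on one side, -18 on the other.
eval_a: t := 20 | result -17
eval_b: t := 20 | result -18
verdict: not equivalent; witness: x=-2, y=-1, z=4


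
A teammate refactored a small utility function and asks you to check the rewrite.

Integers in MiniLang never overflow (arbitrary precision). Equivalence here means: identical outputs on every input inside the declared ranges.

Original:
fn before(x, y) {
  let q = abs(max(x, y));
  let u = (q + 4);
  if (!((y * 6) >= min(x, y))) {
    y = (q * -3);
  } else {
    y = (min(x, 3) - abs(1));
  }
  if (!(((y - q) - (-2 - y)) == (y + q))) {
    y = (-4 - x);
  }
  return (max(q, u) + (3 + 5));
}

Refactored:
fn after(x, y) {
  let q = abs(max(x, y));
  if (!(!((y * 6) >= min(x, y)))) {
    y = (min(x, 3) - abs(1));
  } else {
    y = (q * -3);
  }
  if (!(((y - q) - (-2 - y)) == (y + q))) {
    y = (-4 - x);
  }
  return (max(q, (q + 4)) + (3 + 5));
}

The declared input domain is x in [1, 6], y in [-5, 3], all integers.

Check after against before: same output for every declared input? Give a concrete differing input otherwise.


Changes here: boolean connective usage differs; also statement counts differ; also local variable names differ; the full 54-point sweep finds no disagreement.
verdict: equivalent


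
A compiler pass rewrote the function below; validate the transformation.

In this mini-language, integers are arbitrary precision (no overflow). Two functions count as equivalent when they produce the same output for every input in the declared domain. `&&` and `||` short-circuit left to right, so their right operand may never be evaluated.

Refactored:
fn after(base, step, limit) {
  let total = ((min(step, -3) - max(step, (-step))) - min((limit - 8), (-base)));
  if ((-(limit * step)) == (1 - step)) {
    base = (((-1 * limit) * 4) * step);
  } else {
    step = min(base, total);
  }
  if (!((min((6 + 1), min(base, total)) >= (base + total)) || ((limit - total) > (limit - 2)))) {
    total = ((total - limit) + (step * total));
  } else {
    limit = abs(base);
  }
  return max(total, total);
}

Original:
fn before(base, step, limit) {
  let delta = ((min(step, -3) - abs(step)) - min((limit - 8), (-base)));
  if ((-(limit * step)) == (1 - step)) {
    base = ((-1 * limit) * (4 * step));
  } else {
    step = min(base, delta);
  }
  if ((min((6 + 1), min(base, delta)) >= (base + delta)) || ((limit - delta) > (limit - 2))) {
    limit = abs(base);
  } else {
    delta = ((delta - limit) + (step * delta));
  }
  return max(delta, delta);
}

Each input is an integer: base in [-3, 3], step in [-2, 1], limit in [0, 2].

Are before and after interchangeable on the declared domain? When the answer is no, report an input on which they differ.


Equivalent — the differences include boolean connective usage differs; and local variable names differ; and min/max/abs usage differs, yet no declared input distinguishes the two.
As a probe, take base=-1, step=1, limit=0: before runs delta = 4; ((-(limit * step)) == (1 - step)) -> true; base = 0; ((min((6 + 1), min(base, delta)) >= (base + delta)) || ((limit - delta) > (limit - 2))) -> false; delta = 8; return 8; after runs total = 4; ((-(limit * step)) == (1 - step)) -> true; base = 0; (!((min((6 + 1), min(base, total)) >= (base + total)) || ((limit - total) > (limit - 2)))) -> true; total = 8; return 8; both end at 8.
Across all 84 domain points the two functions coincide.
verdict: equivalent


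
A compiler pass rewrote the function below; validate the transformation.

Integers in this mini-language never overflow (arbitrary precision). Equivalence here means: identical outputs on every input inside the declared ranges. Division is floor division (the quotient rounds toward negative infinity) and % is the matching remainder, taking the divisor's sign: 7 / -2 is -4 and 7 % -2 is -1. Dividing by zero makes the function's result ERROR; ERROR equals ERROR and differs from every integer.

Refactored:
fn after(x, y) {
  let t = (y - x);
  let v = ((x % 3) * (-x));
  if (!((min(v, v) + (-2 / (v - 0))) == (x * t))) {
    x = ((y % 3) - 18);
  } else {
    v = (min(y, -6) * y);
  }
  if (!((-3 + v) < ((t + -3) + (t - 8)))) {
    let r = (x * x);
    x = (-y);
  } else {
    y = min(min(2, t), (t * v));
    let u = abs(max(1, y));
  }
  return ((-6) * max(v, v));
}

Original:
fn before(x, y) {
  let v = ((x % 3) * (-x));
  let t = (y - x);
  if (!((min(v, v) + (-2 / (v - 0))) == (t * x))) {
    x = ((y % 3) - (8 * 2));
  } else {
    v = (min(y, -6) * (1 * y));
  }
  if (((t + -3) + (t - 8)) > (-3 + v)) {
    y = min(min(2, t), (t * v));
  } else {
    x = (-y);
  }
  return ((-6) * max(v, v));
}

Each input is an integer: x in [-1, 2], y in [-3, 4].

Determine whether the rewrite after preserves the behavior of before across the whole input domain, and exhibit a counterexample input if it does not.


One difference looks behavioral, but it never changes the outcome for any declared input; all 32 inputs agree.
verdict: equivalent
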